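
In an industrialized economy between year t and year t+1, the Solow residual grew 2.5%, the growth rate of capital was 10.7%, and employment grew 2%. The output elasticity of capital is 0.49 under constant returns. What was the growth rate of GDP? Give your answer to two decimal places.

Labor's share = 1 − 0.49 = 0.51.
Capital: 0.49 × 10.7 = 5.243 pp.
Employment: 0.51 × 2 = 1.02 pp.
Output growth = 2.5 + 6.263 = 8.763%.

8.76%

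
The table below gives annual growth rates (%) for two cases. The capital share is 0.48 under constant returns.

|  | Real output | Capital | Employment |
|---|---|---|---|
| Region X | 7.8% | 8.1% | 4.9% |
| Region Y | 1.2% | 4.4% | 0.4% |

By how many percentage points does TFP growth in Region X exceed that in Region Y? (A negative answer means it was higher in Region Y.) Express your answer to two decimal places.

2.48 percentage points

Labor's share = 1 − 0.48 = 0.52.
Region X: TFP = 7.8 − 3.888 − 2.548 = 1.364%.
Region Y: TFP = 1.2 − 2.112 − 0.208 = -1.12%.
Difference = 1.364 − (-1.12) = 2.484 pp.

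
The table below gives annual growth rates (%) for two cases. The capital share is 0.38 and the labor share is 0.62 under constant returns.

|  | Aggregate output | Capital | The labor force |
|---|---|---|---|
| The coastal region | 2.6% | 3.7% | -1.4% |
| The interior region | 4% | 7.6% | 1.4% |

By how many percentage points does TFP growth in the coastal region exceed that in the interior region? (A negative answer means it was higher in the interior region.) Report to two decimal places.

1.82 percentage points

Labor's share = 1 − 0.38 = 0.62.
The coastal region: TFP = 2.6 − 1.406 + 0.868 = 2.062%.
The interior region: TFP = 4 − 2.888 − 0.868 = 0.244%.
Difference = 2.062 − (0.244) = 1.818 pp.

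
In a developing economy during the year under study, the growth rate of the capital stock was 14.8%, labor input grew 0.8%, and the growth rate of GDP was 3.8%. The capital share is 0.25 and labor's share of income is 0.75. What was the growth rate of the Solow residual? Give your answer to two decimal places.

Labor's share = 1 − 0.25 = 0.75.
The capital stock: 0.25 × 14.8 = 3.7 pp.
Labor input: 0.75 × 0.8 = 0.6 pp.
TFP growth = 3.8 − 4.3 = -0.5%.

-0.50%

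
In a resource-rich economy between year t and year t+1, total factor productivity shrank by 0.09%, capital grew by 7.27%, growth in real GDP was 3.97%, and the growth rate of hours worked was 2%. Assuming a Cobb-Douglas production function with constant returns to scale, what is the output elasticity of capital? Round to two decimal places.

gY = gA + α·gK + (1−α)·gL, so gY − gA − gL = α(gK − gL).
3.97 + 0.09 − 2 = α × (7.27 − 2).
2.06 = 5.27 α, so α = 0.3909.

0.39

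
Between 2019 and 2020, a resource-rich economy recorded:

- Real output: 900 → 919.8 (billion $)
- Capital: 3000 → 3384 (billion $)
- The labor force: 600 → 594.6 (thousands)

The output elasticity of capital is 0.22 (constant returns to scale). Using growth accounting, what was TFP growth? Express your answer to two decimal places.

TFP grew 0.09%.

Real output growth = (919.8 − 900) / 900 = 2.2%.
Capital growth = (3384 − 3000) / 3000 = 12.8%.
The labor force growth = (594.6 − 600) / 600 = -0.9%.
Labor's share = 1 − 0.22 = 0.78.
Capital: 0.22 × 12.8 = 2.816 pp.
The labor force: 0.78 × (-0.9) = -0.702 pp.
TFP growth = 2.2 − 2.114 = 0.086%.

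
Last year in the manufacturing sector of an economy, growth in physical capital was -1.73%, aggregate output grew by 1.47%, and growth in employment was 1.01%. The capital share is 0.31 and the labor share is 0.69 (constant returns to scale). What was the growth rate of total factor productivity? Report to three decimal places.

Labor's share = 1 − 0.31 = 0.69.
Physical capital: 0.31 × (-1.73) = -0.5363 pp.
Employment: 0.69 × 1.01 = 0.6969 pp.
TFP growth = 1.47 − 0.1606 = 1.3094%.

Total factor productivity grew 1.309%.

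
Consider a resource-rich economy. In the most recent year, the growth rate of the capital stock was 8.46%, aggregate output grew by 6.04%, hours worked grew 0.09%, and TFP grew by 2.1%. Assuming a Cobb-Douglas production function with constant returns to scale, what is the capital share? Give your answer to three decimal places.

gY = gA + α·gK + (1−α)·gL, so gY − gA − gL = α(gK − gL).
6.04 − 2.1 − 0.09 = α × (8.46 − 0.09).
3.85 = 8.37 α, so α = 0.45998.

The capital share is 0.460.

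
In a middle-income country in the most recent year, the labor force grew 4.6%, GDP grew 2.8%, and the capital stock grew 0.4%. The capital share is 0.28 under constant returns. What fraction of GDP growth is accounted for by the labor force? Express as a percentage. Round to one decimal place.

Labor's share = 1 − 0.28 = 0.72.
The labor force contributed 0.72 × 4.6 = 3.312 pp.
Share of growth = 3.312 / 2.8 × 100 = 118.286%.

The labor force accounted for 118.3% of growth.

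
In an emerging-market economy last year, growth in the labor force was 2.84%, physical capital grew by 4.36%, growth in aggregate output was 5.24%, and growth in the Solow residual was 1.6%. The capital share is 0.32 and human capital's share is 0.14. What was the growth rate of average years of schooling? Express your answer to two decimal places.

Labor's share = 1 − 0.32 − 0.14 = 0.54.
gY = gA + 0.32×4.36 + 0.54×2.84 + 0.14×g.
0.14×g = 5.24 − 1.6 − 2.9288 = 0.7112.
g = 0.7112 / 0.14 = 5.08%.

Average years of schooling growth was 5.08%.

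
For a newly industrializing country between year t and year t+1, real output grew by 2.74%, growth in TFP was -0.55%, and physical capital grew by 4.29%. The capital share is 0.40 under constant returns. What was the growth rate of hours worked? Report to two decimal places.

Labor's share = 1 − 0.4 = 0.6.
gY = gA + 0.4×4.29 + 0.6×g.
0.6×g = 2.74 + 0.55 − 1.716 = 1.574.
g = 1.574 / 0.6 = 2.6233%.

2.62%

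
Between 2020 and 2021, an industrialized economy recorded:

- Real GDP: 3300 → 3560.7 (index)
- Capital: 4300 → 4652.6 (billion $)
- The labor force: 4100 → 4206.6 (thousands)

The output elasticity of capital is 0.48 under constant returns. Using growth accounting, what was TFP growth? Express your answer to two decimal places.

TFP grew 2.61%.

Real GDP growth = (3560.7 − 3300) / 3300 = 7.9%.
Capital growth = (4652.6 − 4300) / 4300 = 8.2%.
The labor force growth = (4206.6 − 4100) / 4100 = 2.6%.
Labor's share = 1 − 0.48 = 0.52.
Capital: 0.48 × 8.2 = 3.936 pp.
The labor force: 0.52 × 2.6 = 1.352 pp.
TFP growth = 7.9 − 5.288 = 2.612%.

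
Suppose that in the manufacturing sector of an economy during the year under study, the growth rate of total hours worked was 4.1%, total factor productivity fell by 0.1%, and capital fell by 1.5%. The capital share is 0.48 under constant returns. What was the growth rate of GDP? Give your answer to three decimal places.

Labor's share = 1 − 0.48 = 0.52.
Capital: 0.48 × (-1.5) = -0.72 pp.
Total hours worked: 0.52 × 4.1 = 2.132 pp.
Output growth = -0.1 + 1.412 = 1.312%.

1.312%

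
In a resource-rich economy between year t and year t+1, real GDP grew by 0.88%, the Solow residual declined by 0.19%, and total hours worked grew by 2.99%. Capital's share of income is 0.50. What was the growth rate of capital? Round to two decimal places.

Labor's share = 1 − 0.5 = 0.5.
gY = gA + 0.5×2.99 + 0.5×g.
0.5×g = 0.88 + 0.19 − 1.495 = -0.425.
g = -0.425 / 0.5 = -0.85%.

-0.85%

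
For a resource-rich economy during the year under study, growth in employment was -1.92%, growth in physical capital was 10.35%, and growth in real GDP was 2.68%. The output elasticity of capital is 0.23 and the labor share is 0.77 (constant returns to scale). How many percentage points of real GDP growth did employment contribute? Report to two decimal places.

-1.48 percentage points

Labor's share = 1 − 0.23 = 0.77.
Contribution = share × growth = 0.77 × (-1.92) = -1.4784 pp.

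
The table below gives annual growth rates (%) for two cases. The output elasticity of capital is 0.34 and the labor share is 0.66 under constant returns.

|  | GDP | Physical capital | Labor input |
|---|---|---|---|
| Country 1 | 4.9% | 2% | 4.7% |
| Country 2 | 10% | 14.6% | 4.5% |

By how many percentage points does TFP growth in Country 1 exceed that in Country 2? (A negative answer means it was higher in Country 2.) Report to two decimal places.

-0.95 percentage points

Labor's share = 1 − 0.34 = 0.66.
Country 1: TFP = 4.9 − 0.68 − 3.102 = 1.118%.
Country 2: TFP = 10 − 4.964 − 2.97 = 2.066%.
Difference = 1.118 − (2.066) = -0.948 pp.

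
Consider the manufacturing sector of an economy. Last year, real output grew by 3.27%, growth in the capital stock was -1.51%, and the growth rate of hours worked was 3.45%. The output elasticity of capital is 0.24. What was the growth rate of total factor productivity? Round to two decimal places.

1.01%

Labor's share = 1 − 0.24 = 0.76.
The capital stock: 0.24 × (-1.51) = -0.3624 pp.
Hours worked: 0.76 × 3.45 = 2.622 pp.
TFP growth = 3.27 − 2.2596 = 1.0104%.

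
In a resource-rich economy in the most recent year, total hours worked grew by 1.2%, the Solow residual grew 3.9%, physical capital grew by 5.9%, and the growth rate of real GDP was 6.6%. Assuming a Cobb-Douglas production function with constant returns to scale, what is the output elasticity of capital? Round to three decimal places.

gY = gA + α·gK + (1−α)·gL, so gY − gA − gL = α(gK − gL).
6.6 − 3.9 − 1.2 = α × (5.9 − 1.2).
1.5 = 4.7 α, so α = 0.31915.

The output elasticity of capital is 0.319.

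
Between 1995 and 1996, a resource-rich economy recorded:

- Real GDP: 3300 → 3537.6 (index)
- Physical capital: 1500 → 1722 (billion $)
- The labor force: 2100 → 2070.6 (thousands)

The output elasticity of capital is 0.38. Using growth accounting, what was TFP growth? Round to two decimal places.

Real GDP growth = (3537.6 − 3300) / 3300 = 7.2%.
Physical capital growth = (1722 − 1500) / 1500 = 14.8%.
The labor force growth = (2070.6 − 2100) / 2100 = -1.4%.
Labor's share = 1 − 0.38 = 0.62.
Physical capital: 0.38 × 14.8 = 5.624 pp.
The labor force: 0.62 × (-1.4) = -0.868 pp.
TFP growth = 7.2 − 4.756 = 2.444%.

2.44%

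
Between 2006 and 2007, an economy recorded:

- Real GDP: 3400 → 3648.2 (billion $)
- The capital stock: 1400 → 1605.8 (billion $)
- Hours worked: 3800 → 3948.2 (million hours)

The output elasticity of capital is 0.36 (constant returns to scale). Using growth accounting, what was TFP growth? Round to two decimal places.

Real GDP growth = (3648.2 − 3400) / 3400 = 7.3%.
The capital stock growth = (1605.8 − 1400) / 1400 = 14.7%.
Hours worked growth = (3948.2 − 3800) / 3800 = 3.9%.
Labor's share = 1 − 0.36 = 0.64.
The capital stock: 0.36 × 14.7 = 5.292 pp.
Hours worked: 0.64 × 3.9 = 2.496 pp.
TFP growth = 7.3 − 7.788 = -0.488%.

-0.49%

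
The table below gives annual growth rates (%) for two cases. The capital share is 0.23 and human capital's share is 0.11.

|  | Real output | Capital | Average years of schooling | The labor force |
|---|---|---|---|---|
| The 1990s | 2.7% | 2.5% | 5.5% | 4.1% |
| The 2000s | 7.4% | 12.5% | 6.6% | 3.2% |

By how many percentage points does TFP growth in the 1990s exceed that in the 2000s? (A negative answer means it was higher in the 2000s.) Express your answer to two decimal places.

-2.87 percentage points

Labor's share = 1 − 0.23 − 0.11 = 0.66.
The 1990s: TFP = 2.7 − 0.575 − 0.605 − 2.706 = -1.186%.
The 2000s: TFP = 7.4 − 2.875 − 0.726 − 2.112 = 1.687%.
Difference = -1.186 − (1.687) = -2.873 pp.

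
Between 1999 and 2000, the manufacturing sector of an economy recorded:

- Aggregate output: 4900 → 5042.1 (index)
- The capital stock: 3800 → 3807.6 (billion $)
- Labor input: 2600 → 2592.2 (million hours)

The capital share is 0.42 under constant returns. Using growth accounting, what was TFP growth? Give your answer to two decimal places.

Aggregate output growth = (5042.1 − 4900) / 4900 = 2.9%.
The capital stock growth = (3807.6 − 3800) / 3800 = 0.2%.
Labor input growth = (2592.2 − 2600) / 2600 = -0.3%.
Labor's share = 1 − 0.42 = 0.58.
The capital stock: 0.42 × 0.2 = 0.084 pp.
Labor input: 0.58 × (-0.3) = -0.174 pp.
TFP growth = 2.9 + 0.09 = 2.99%.

TFP growth was 2.99%.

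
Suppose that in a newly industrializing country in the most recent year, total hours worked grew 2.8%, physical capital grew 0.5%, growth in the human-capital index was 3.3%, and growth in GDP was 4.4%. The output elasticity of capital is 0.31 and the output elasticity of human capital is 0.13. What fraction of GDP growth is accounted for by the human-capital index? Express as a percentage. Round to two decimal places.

9.75%

The human-capital index contributed 0.13 × 3.3 = 0.429 pp.
Share of growth = 0.429 / 4.4 × 100 = 9.75%.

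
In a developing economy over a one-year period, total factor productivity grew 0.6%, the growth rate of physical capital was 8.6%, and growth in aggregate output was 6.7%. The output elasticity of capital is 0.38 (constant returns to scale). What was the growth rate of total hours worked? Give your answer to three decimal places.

4.568%

Labor's share = 1 − 0.38 = 0.62.
gY = gA + 0.38×8.6 + 0.62×g.
0.62×g = 6.7 − 0.6 − 3.268 = 2.832.
g = 2.832 / 0.62 = 4.56774%.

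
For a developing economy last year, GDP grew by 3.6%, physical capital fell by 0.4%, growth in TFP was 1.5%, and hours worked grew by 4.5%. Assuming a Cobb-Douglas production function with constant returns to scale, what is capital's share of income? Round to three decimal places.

α = 0.490

gY = gA + α·gK + (1−α)·gL, so gY − gA − gL = α(gK − gL).
3.6 − 1.5 − 4.5 = α × (-0.4 − 4.5).
-2.4 = -4.9 α, so α = 0.4898.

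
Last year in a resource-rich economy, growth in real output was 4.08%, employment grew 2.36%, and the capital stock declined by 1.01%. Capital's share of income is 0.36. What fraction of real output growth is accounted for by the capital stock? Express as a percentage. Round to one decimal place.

The capital stock contributed 0.36 × (-1.01) = -0.3636 pp.
Share of growth = -0.3636 / 4.08 × 100 = -8.912%.

-8.9%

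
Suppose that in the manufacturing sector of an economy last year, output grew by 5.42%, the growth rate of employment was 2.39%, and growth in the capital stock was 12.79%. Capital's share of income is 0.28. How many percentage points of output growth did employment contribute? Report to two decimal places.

Labor's share = 1 − 0.28 = 0.72.
Contribution = share × growth = 0.72 × 2.39 = 1.7208 pp.

1.72 percentage points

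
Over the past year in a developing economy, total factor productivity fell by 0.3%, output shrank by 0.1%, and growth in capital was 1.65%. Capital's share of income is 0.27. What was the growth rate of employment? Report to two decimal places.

Labor's share = 1 − 0.27 = 0.73.
gY = gA + 0.27×1.65 + 0.73×g.
0.73×g = -0.1 + 0.3 − 0.4455 = -0.2455.
g = -0.2455 / 0.73 = -0.3363%.

-0.34%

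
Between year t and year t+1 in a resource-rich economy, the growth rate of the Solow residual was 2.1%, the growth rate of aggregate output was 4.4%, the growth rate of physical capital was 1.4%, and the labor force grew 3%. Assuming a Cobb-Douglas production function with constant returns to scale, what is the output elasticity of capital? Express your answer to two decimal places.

α = 0.44

gY = gA + α·gK + (1−α)·gL, so gY − gA − gL = α(gK − gL).
4.4 − 2.1 − 3 = α × (1.4 − 3).
-0.7 = -1.6 α, so α = 0.4375.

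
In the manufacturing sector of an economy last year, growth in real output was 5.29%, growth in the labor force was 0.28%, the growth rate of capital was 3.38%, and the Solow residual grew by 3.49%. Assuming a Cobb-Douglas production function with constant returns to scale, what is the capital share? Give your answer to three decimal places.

gY = gA + α·gK + (1−α)·gL, so gY − gA − gL = α(gK − gL).
5.29 − 3.49 − 0.28 = α × (3.38 − 0.28).
1.52 = 3.1 α, so α = 0.49032.

α = 0.490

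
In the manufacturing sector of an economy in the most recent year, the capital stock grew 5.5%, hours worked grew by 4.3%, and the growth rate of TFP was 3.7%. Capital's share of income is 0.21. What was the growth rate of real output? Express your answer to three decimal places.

Real output grew 8.252%.

Labor's share = 1 − 0.21 = 0.79.
The capital stock: 0.21 × 5.5 = 1.155 pp.
Hours worked: 0.79 × 4.3 = 3.397 pp.
Output growth = 3.7 + 4.552 = 8.252%.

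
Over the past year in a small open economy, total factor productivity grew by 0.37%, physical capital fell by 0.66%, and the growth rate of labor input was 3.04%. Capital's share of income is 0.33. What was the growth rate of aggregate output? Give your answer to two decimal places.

2.19%

Labor's share = 1 − 0.33 = 0.67.
Physical capital: 0.33 × (-0.66) = -0.2178 pp.
Labor input: 0.67 × 3.04 = 2.0368 pp.
Output growth = 0.37 + 1.819 = 2.189%.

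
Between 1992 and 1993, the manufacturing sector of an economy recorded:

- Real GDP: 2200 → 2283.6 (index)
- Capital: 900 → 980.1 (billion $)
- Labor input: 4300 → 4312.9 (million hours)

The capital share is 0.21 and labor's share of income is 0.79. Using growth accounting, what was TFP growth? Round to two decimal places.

Real GDP growth = (2283.6 − 2200) / 2200 = 3.8%.
Capital growth = (980.1 − 900) / 900 = 8.9%.
Labor input growth = (4312.9 − 4300) / 4300 = 0.3%.
Labor's share = 1 − 0.21 = 0.79.
Capital: 0.21 × 8.9 = 1.869 pp.
Labor input: 0.79 × 0.3 = 0.237 pp.
TFP growth = 3.8 − 2.106 = 1.694%.

TFP growth was 1.69%.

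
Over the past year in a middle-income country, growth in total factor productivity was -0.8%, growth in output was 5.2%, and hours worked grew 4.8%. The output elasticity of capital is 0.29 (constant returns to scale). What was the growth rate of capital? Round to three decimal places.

8.938%

Labor's share = 1 − 0.29 = 0.71.
gY = gA + 0.71×4.8 + 0.29×g.
0.29×g = 5.2 + 0.8 − 3.408 = 2.592.
g = 2.592 / 0.29 = 8.93793%.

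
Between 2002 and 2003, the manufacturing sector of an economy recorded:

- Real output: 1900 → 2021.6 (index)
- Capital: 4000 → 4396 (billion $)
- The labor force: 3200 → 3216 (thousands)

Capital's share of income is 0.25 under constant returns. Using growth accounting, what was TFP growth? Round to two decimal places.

TFP growth was 3.55%.

Real output growth = (2021.6 − 1900) / 1900 = 6.4%.
Capital growth = (4396 − 4000) / 4000 = 9.9%.
The labor force growth = (3216 − 3200) / 3200 = 0.5%.
Labor's share = 1 − 0.25 = 0.75.
Capital: 0.25 × 9.9 = 2.475 pp.
The labor force: 0.75 × 0.5 = 0.375 pp.
TFP growth = 6.4 − 2.85 = 3.55%.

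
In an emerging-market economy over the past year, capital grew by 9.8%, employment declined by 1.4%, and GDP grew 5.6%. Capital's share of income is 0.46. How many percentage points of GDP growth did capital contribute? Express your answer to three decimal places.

Contribution = share × growth = 0.46 × 9.8 = 4.508 pp.

4.508 percentage points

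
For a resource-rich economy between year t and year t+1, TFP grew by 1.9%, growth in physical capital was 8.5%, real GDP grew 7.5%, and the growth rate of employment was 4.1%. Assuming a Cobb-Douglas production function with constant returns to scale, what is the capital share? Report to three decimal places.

gY = gA + α·gK + (1−α)·gL, so gY − gA − gL = α(gK − gL).
7.5 − 1.9 − 4.1 = α × (8.5 − 4.1).
1.5 = 4.4 α, so α = 0.34091.

0.341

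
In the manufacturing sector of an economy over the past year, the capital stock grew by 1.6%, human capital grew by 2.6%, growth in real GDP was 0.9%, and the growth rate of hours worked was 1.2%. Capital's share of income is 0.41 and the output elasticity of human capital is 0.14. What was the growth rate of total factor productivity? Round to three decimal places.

Labor's share = 1 − 0.41 − 0.14 = 0.45.
The capital stock: 0.41 × 1.6 = 0.656 pp.
Human capital: 0.14 × 2.6 = 0.364 pp.
Hours worked: 0.45 × 1.2 = 0.54 pp.
TFP growth = 0.9 − 1.56 = -0.66%.

-0.660%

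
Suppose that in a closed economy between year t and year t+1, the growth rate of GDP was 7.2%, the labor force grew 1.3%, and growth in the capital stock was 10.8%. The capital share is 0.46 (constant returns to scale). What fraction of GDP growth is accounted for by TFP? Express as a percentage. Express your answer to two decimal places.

TFP accounted for 21.25% of growth.

Labor's share = 1 − 0.46 = 0.54.
The capital stock: 0.46 × 10.8 = 4.968 pp.
The labor force: 0.54 × 1.3 = 0.702 pp.
TFP growth = 7.2 − 5.67 = 1.53%.
TFP share of growth = 1.53 / 7.2 × 100 = 21.25%.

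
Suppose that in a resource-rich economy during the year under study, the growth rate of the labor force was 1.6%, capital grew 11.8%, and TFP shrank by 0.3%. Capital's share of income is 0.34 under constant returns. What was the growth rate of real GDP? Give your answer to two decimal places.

Labor's share = 1 − 0.34 = 0.66.
Capital: 0.34 × 11.8 = 4.012 pp.
The labor force: 0.66 × 1.6 = 1.056 pp.
Output growth = -0.3 + 5.068 = 4.768%.

4.77%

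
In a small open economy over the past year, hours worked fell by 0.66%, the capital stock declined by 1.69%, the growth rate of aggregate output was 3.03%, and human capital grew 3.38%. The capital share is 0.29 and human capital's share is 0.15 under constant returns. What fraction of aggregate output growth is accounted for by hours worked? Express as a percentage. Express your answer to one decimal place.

Hours worked accounted for -12.2% of growth.

Labor's share = 1 − 0.29 − 0.15 = 0.56.
Hours worked contributed 0.56 × (-0.66) = -0.3696 pp.
Share of growth = -0.3696 / 3.03 × 100 = -12.198%.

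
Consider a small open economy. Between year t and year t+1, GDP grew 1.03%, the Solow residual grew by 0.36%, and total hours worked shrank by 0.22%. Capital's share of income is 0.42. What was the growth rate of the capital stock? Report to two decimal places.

1.90%

Labor's share = 1 − 0.42 = 0.58.
gY = gA + 0.58×(-0.22) + 0.42×g.
0.42×g = 1.03 − 0.36 + 0.1276 = 0.7976.
g = 0.7976 / 0.42 = 1.899%.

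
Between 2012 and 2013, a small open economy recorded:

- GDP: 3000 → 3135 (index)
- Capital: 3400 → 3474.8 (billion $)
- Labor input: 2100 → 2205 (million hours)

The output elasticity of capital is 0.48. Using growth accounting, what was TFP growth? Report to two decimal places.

TFP grew 0.84%.

GDP growth = (3135 − 3000) / 3000 = 4.5%.
Capital growth = (3474.8 − 3400) / 3400 = 2.2%.
Labor input growth = (2205 − 2100) / 2100 = 5%.
Labor's share = 1 − 0.48 = 0.52.
Capital: 0.48 × 2.2 = 1.056 pp.
Labor input: 0.52 × 5 = 2.6 pp.
TFP growth = 4.5 − 3.656 = 0.844%.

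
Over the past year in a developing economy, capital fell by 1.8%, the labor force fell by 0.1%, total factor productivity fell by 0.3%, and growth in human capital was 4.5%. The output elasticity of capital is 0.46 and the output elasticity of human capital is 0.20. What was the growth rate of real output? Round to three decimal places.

-0.262%

Labor's share = 1 − 0.46 − 0.2 = 0.34.
Capital: 0.46 × (-1.8) = -0.828 pp.
Human capital: 0.2 × 4.5 = 0.9 pp.
The labor force: 0.34 × (-0.1) = -0.034 pp.
Output growth = -0.3 + 0.038 = -0.262%.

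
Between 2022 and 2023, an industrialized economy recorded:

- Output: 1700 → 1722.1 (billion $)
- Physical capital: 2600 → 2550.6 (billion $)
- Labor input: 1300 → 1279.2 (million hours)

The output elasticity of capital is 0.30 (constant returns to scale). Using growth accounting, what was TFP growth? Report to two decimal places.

2.99%

Output growth = (1722.1 − 1700) / 1700 = 1.3%.
Physical capital growth = (2550.6 − 2600) / 2600 = -1.9%.
Labor input growth = (1279.2 − 1300) / 1300 = -1.6%.
Labor's share = 1 − 0.3 = 0.7.
Physical capital: 0.3 × (-1.9) = -0.57 pp.
Labor input: 0.7 × (-1.6) = -1.12 pp.
TFP growth = 1.3 + 1.69 = 2.99%.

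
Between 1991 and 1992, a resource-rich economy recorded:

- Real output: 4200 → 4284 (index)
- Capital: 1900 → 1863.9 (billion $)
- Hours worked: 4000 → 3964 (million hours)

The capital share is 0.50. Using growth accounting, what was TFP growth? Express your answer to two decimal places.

TFP growth was 3.40%.

Real output growth = (4284 − 4200) / 4200 = 2%.
Capital growth = (1863.9 − 1900) / 1900 = -1.9%.
Hours worked growth = (3964 − 4000) / 4000 = -0.9%.
Labor's share = 1 − 0.5 = 0.5.
Capital: 0.5 × (-1.9) = -0.95 pp.
Hours worked: 0.5 × (-0.9) = -0.45 pp.
TFP growth = 2 + 1.4 = 3.4%.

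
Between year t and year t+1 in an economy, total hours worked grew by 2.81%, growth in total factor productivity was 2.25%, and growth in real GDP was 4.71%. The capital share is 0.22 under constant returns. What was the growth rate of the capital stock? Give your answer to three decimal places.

Labor's share = 1 − 0.22 = 0.78.
gY = gA + 0.78×2.81 + 0.22×g.
0.22×g = 4.71 − 2.25 − 2.1918 = 0.2682.
g = 0.2682 / 0.22 = 1.21909%.

The capital stock grew 1.219%.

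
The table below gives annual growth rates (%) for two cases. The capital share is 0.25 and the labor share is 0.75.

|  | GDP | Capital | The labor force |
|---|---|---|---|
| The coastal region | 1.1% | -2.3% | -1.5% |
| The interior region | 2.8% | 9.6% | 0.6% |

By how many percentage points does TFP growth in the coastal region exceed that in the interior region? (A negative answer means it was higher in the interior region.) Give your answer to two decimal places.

Labor's share = 1 − 0.25 = 0.75.
The coastal region: TFP = 1.1 + 0.575 + 1.125 = 2.8%.
The interior region: TFP = 2.8 − 2.4 − 0.45 = -0.05%.
Difference = 2.8 − (-0.05) = 2.85 pp.

2.85 percentage points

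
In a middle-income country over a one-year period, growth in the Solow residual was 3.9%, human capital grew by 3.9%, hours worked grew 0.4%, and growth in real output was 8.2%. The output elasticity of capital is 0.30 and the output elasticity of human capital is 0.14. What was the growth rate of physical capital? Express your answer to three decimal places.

Physical capital growth was 11.767%.

Labor's share = 1 − 0.3 − 0.14 = 0.56.
gY = gA + 0.14×3.9 + 0.56×0.4 + 0.3×g.
0.3×g = 8.2 − 3.9 − 0.77 = 3.53.
g = 3.53 / 0.3 = 11.76667%.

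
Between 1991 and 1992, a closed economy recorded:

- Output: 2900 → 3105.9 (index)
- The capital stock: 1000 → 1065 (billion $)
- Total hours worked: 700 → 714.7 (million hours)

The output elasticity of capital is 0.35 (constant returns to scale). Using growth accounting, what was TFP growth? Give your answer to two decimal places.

Output growth = (3105.9 − 2900) / 2900 = 7.1%.
The capital stock growth = (1065 − 1000) / 1000 = 6.5%.
Total hours worked growth = (714.7 − 700) / 700 = 2.1%.
Labor's share = 1 − 0.35 = 0.65.
The capital stock: 0.35 × 6.5 = 2.275 pp.
Total hours worked: 0.65 × 2.1 = 1.365 pp.
TFP growth = 7.1 − 3.64 = 3.46%.

3.46%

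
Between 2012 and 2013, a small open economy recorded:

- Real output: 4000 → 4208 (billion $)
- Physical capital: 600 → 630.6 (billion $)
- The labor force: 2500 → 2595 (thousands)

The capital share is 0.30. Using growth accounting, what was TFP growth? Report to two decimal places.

Real output growth = (4208 − 4000) / 4000 = 5.2%.
Physical capital growth = (630.6 − 600) / 600 = 5.1%.
The labor force growth = (2595 − 2500) / 2500 = 3.8%.
Labor's share = 1 − 0.3 = 0.7.
Physical capital: 0.3 × 5.1 = 1.53 pp.
The labor force: 0.7 × 3.8 = 2.66 pp.
TFP growth = 5.2 − 4.19 = 1.01%.

TFP growth was 1.01%.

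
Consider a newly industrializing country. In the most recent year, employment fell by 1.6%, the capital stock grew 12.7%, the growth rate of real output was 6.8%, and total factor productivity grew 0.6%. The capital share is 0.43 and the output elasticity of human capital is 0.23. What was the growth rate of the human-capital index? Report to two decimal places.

The human-capital index growth was 5.58%.

Labor's share = 1 − 0.43 − 0.23 = 0.34.
gY = gA + 0.43×12.7 + 0.34×(-1.6) + 0.23×g.
0.23×g = 6.8 − 0.6 − 4.917 = 1.283.
g = 1.283 / 0.23 = 5.5783%.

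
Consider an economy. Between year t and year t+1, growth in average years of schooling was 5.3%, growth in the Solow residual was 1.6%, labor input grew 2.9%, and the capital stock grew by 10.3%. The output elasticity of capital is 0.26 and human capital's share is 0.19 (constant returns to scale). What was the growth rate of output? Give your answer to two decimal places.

Output growth was 6.88%.

Labor's share = 1 − 0.26 − 0.19 = 0.55.
The capital stock: 0.26 × 10.3 = 2.678 pp.
Average years of schooling: 0.19 × 5.3 = 1.007 pp.
Labor input: 0.55 × 2.9 = 1.595 pp.
Output growth = 1.6 + 5.28 = 6.88%.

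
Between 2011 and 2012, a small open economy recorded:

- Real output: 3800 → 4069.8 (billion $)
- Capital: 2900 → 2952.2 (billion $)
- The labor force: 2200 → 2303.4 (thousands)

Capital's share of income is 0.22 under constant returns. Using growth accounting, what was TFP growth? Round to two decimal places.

Real output growth = (4069.8 − 3800) / 3800 = 7.1%.
Capital growth = (2952.2 − 2900) / 2900 = 1.8%.
The labor force growth = (2303.4 − 2200) / 2200 = 4.7%.
Labor's share = 1 − 0.22 = 0.78.
Capital: 0.22 × 1.8 = 0.396 pp.
The labor force: 0.78 × 4.7 = 3.666 pp.
TFP growth = 7.1 − 4.062 = 3.038%.

3.04%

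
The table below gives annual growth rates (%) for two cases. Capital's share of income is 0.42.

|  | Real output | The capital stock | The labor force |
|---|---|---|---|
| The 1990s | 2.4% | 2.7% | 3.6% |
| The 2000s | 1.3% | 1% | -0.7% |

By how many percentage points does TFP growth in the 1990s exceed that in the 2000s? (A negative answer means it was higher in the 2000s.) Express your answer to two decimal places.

Labor's share = 1 − 0.42 = 0.58.
The 1990s: TFP = 2.4 − 1.134 − 2.088 = -0.822%.
The 2000s: TFP = 1.3 − 0.42 + 0.406 = 1.286%.
Difference = -0.822 − (1.286) = -2.108 pp.

-2.11 percentage points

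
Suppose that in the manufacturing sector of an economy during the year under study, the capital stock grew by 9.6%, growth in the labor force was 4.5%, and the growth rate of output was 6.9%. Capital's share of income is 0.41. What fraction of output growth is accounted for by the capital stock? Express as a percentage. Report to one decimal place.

57.0%

The capital stock contributed 0.41 × 9.6 = 3.936 pp.
Share of growth = 3.936 / 6.9 × 100 = 57.043%.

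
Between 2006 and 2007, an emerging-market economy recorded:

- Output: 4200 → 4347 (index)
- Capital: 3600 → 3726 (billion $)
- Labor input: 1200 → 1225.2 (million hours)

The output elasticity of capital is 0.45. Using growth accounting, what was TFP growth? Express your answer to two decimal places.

Output growth = (4347 − 4200) / 4200 = 3.5%.
Capital growth = (3726 − 3600) / 3600 = 3.5%.
Labor input growth = (1225.2 − 1200) / 1200 = 2.1%.
Labor's share = 1 − 0.45 = 0.55.
Capital: 0.45 × 3.5 = 1.575 pp.
Labor input: 0.55 × 2.1 = 1.155 pp.
TFP growth = 3.5 − 2.73 = 0.77%.

0.77%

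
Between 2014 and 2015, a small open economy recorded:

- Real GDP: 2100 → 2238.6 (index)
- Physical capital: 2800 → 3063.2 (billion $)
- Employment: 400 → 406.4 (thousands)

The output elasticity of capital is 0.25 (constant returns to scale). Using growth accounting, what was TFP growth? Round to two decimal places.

3.05%

Real GDP growth = (2238.6 − 2100) / 2100 = 6.6%.
Physical capital growth = (3063.2 − 2800) / 2800 = 9.4%.
Employment growth = (406.4 − 400) / 400 = 1.6%.
Labor's share = 1 − 0.25 = 0.75.
Physical capital: 0.25 × 9.4 = 2.35 pp.
Employment: 0.75 × 1.6 = 1.2 pp.
TFP growth = 6.6 − 3.55 = 3.05%.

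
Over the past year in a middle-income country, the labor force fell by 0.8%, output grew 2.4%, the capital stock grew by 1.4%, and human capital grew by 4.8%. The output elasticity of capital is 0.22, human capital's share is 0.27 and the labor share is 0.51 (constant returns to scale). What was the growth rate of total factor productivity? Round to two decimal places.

Labor's share = 1 − 0.22 − 0.27 = 0.51.
The capital stock: 0.22 × 1.4 = 0.308 pp.
Human capital: 0.27 × 4.8 = 1.296 pp.
The labor force: 0.51 × (-0.8) = -0.408 pp.
TFP growth = 2.4 − 1.196 = 1.204%.

1.20%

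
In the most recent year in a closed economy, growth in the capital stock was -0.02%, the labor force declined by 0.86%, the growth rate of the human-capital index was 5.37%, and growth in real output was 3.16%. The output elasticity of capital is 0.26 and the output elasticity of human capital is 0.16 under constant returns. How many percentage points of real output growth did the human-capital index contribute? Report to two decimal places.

0.86 percentage points

Contribution = share × growth = 0.16 × 5.37 = 0.8592 pp.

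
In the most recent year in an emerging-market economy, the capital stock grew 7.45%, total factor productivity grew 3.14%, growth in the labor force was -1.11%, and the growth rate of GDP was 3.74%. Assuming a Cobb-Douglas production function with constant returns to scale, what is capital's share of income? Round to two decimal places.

Capital's share of income is 0.20.

gY = gA + α·gK + (1−α)·gL, so gY − gA − gL = α(gK − gL).
3.74 − 3.14 + 1.11 = α × (7.45 − (-1.11)).
1.71 = 8.56 α, so α = 0.1998.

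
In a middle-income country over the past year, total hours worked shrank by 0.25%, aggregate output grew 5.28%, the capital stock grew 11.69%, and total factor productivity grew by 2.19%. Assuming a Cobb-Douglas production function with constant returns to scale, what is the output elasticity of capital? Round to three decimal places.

α = 0.280

gY = gA + α·gK + (1−α)·gL, so gY − gA − gL = α(gK − gL).
5.28 − 2.19 + 0.25 = α × (11.69 − (-0.25)).
3.34 = 11.94 α, so α = 0.27973.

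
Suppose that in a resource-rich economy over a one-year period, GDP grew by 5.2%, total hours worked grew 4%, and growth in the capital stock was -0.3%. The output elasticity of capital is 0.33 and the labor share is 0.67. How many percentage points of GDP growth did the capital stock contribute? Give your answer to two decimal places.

Contribution = share × growth = 0.33 × (-0.3) = -0.099 pp.

-0.10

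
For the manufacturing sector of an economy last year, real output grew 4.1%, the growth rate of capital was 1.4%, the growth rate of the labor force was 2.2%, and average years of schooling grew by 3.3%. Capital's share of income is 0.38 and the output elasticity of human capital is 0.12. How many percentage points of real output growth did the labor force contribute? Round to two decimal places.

1.10 percentage points

Labor's share = 1 − 0.38 − 0.12 = 0.5.
Contribution = share × growth = 0.5 × 2.2 = 1.1 pp.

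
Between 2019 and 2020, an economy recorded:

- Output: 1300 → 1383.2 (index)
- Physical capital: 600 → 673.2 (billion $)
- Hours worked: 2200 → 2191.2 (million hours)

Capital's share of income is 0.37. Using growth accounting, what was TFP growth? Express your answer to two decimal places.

Output growth = (1383.2 − 1300) / 1300 = 6.4%.
Physical capital growth = (673.2 − 600) / 600 = 12.2%.
Hours worked growth = (2191.2 − 2200) / 2200 = -0.4%.
Labor's share = 1 − 0.37 = 0.63.
Physical capital: 0.37 × 12.2 = 4.514 pp.
Hours worked: 0.63 × (-0.4) = -0.252 pp.
TFP growth = 6.4 − 4.262 = 2.138%.

2.14%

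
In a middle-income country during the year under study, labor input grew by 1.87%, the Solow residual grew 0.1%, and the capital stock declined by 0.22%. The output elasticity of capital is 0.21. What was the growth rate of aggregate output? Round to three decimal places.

Labor's share = 1 − 0.21 = 0.79.
The capital stock: 0.21 × (-0.22) = -0.0462 pp.
Labor input: 0.79 × 1.87 = 1.4773 pp.
Output growth = 0.1 + 1.4311 = 1.5311%.

1.531%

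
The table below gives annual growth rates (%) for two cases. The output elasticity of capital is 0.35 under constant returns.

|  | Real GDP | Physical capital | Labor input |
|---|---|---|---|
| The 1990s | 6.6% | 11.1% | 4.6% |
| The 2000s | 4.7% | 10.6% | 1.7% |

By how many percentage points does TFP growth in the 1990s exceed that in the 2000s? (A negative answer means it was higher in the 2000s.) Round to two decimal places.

-0.16 percentage points

Labor's share = 1 − 0.35 = 0.65.
The 1990s: TFP = 6.6 − 3.885 − 2.99 = -0.275%.
The 2000s: TFP = 4.7 − 3.71 − 1.105 = -0.115%.
Difference = -0.275 − (-0.115) = -0.16 pp.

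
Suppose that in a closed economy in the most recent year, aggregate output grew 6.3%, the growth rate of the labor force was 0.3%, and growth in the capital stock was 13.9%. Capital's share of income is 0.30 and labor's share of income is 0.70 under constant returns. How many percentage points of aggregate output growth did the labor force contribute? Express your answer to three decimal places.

0.210

Labor's share = 1 − 0.3 = 0.7.
Contribution = share × growth = 0.7 × 0.3 = 0.21 pp.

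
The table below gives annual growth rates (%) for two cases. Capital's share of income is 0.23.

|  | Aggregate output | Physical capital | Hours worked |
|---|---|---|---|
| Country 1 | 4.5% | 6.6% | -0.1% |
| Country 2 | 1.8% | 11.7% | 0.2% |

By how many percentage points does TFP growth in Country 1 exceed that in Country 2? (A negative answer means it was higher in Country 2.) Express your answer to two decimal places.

4.10 percentage points

Labor's share = 1 − 0.23 = 0.77.
Country 1: TFP = 4.5 − 1.518 + 0.077 = 3.059%.
Country 2: TFP = 1.8 − 2.691 − 0.154 = -1.045%.
Difference = 3.059 − (-1.045) = 4.104 pp.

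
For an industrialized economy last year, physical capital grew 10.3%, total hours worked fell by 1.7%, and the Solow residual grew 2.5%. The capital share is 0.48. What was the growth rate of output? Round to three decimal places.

Labor's share = 1 − 0.48 = 0.52.
Physical capital: 0.48 × 10.3 = 4.944 pp.
Total hours worked: 0.52 × (-1.7) = -0.884 pp.
Output growth = 2.5 + 4.06 = 6.56%.

Output growth was 6.560%.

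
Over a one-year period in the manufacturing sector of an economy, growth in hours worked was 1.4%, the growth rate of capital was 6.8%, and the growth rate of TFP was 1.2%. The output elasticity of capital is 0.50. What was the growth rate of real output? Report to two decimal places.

5.30%

Labor's share = 1 − 0.5 = 0.5.
Capital: 0.5 × 6.8 = 3.4 pp.
Hours worked: 0.5 × 1.4 = 0.7 pp.
Output growth = 1.2 + 4.1 = 5.3%.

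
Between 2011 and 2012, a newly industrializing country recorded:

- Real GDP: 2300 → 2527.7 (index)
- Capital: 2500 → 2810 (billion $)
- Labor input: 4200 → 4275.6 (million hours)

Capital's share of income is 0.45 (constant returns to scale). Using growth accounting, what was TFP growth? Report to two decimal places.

3.33%

Real GDP growth = (2527.7 − 2300) / 2300 = 9.9%.
Capital growth = (2810 − 2500) / 2500 = 12.4%.
Labor input growth = (4275.6 − 4200) / 4200 = 1.8%.
Labor's share = 1 − 0.45 = 0.55.
Capital: 0.45 × 12.4 = 5.58 pp.
Labor input: 0.55 × 1.8 = 0.99 pp.
TFP growth = 9.9 − 6.57 = 3.33%.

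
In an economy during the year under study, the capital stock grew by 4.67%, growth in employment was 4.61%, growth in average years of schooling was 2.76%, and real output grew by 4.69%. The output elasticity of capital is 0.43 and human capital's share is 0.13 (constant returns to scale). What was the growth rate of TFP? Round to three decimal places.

TFP grew 0.295%.

Labor's share = 1 − 0.43 − 0.13 = 0.44.
The capital stock: 0.43 × 4.67 = 2.0081 pp.
Average years of schooling: 0.13 × 2.76 = 0.3588 pp.
Employment: 0.44 × 4.61 = 2.0284 pp.
TFP growth = 4.69 − 4.3953 = 0.2947%.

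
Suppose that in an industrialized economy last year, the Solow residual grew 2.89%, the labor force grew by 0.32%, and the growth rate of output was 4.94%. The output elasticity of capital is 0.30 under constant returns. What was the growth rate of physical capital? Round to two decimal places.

Labor's share = 1 − 0.3 = 0.7.
gY = gA + 0.7×0.32 + 0.3×g.
0.3×g = 4.94 − 2.89 − 0.224 = 1.826.
g = 1.826 / 0.3 = 6.0867%.

Physical capital growth was 6.09%.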